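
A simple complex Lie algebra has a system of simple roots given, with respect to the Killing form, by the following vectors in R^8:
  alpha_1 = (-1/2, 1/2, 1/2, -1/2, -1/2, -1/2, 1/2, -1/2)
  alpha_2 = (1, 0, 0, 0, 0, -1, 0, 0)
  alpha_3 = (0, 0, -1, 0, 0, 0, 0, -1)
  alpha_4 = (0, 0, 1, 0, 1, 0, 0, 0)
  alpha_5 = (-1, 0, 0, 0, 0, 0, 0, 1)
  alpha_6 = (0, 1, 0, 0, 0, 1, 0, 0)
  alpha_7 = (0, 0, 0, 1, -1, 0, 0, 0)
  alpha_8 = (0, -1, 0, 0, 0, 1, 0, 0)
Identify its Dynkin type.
Compute the Cartan integers a_ij = 2(alpha_i, alpha_j)/(alpha_j, alpha_j); the resulting 8x8 Cartan matrix is
[[2, 0, 0, 0, 0, 0, 0, -1], [0, 2, 0, 0, -1, -1, 0, -1], [0, 0, 2, -1, -1, 0, 0, 0], [0, 0, -1, 2, 0, 0, -1, 0], [0, -1, -1, 0, 2, 0, 0, 0], [0, -1, 0, 0, 0, 2, 0, 0], [0, 0, 0, -1, 0, 0, 2, 0], [-1, -1, 0, 0, 0, 0, 0, 2]].
All simple roots have the same length, so the diagram is simply laced. The associated Dynkin diagram is a chain of 7 nodes with one extra node attached to the third node from one end (E_8), so the type is E_8.

E8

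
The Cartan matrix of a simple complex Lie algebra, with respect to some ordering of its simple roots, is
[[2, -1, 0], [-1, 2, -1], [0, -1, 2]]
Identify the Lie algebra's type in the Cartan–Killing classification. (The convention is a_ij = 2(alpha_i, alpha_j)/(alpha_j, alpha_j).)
The matrix has rank 3 with 2's on the diagonal. Reading the off-diagonal entries as Dynkin edges (a single edge where a_ij = a_ji = -1; a double or triple edge where a_ij * a_ji = 2 or 3), the diagram is a chain of 3 nodes with single edges (A_3). One simple-root ordering that puts it in standard form is (alpha_3, alpha_2, alpha_1). So the algebra is type A_3, i.e. sl(4).

type A_3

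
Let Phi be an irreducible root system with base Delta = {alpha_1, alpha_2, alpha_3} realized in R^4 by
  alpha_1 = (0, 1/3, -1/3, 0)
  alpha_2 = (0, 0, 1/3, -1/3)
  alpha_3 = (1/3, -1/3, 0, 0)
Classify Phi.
Compute the Cartan integers a_ij = 2(alpha_i, alpha_j)/(alpha_j, alpha_j); the resulting 3x3 Cartan matrix is
[[2, -1, -1], [-1, 2, 0], [-1, 0, 2]].
All simple roots have the same length, so the diagram is simply laced. The associated Dynkin diagram is a chain of 3 nodes with single edges (A_3), so the type is A_3 (the algebra sl(4)).

A3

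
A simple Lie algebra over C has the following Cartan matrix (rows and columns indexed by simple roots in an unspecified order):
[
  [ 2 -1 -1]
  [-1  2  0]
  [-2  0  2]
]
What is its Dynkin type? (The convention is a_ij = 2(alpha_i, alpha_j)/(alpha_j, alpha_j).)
C3

The matrix has rank 3 with 2's on the diagonal. Reading the off-diagonal entries as Dynkin edges (a single edge where a_ij = a_ji = -1; a double or triple edge where a_ij * a_ji = 2 or 3), the diagram is a chain of 3 nodes with a double edge at one end; the terminal node there is the unique long simple root (C_3). One simple-root ordering that puts it in standard form is (alpha_2, alpha_1, alpha_3). So the algebra is type C_3, i.e. sp(6).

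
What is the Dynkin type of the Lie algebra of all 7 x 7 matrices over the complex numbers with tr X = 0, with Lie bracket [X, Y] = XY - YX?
A6

This is sl(7), which has dimension 7^2 - 1 = 48 and rank 7 - 1 = 6 (a Cartan subalgebra is the diagonal traceless matrices). In the classification of classical Lie algebras, the special linear algebra sl(n+1) has type A_n; here n = 6, so the Dynkin diagram is a chain of 6 nodes with single edges (A_6). Hence the type is A_6.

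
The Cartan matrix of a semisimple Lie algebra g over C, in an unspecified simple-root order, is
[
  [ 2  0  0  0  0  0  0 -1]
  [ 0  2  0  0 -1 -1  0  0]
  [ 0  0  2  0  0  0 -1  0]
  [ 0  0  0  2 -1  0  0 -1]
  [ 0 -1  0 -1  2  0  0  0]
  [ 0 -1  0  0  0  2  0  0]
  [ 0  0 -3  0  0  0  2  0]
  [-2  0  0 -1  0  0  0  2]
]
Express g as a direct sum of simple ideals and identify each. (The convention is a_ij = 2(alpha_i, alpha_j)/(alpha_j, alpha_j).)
The diagram associated to this matrix has two connected components: the simple roots {alpha_1, alpha_2, alpha_4, alpha_5, alpha_6, alpha_8} form a chain of 6 nodes with a double edge at one end; the terminal node there is the unique short simple root (B_6), and {alpha_3, alpha_7} form two nodes joined by a triple edge (G_2). A semisimple Lie algebra decomposes uniquely as the direct sum of simple ideals, one per connected component of its Dynkin diagram, so g ≅ B_6 ⊕ G_2 (dimension 78 + 14 = 92).

type B_6 + type G_2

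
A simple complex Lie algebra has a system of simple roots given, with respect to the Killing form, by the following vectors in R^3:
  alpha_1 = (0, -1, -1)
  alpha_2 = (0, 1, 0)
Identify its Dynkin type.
Compute the Cartan integers a_ij = 2(alpha_i, alpha_j)/(alpha_j, alpha_j); the resulting 2x2 Cartan matrix is
[[2, -2], [-1, 2]].
The roots have two lengths (squared-length ratio 2:1); the short ones are alpha_{2}. The associated Dynkin diagram is a chain of 2 nodes with a double edge at one end; the terminal node there is the unique short simple root (B_2), so the type is B_2 (the algebra so(5)).

type B_2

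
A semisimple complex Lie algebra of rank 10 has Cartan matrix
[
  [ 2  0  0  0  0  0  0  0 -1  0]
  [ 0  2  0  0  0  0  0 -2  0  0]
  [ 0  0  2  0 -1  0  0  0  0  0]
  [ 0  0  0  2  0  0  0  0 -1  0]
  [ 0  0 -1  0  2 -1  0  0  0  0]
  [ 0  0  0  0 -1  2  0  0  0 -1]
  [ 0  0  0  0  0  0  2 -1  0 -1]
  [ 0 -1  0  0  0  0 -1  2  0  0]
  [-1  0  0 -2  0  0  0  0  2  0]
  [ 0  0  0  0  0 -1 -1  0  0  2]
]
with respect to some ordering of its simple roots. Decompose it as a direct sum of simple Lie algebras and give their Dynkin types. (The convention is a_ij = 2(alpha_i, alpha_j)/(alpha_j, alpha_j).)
The diagram associated to this matrix has two connected components: the simple roots {alpha_1, alpha_4, alpha_9} form a chain of 3 nodes with a double edge at one end; the terminal node there is the unique short simple root (B_3), and {alpha_2, alpha_3, alpha_5, alpha_6, alpha_7, alpha_8, alpha_10} form a chain of 7 nodes with a double edge at one end; the terminal node there is the unique long simple root (C_7). A semisimple Lie algebra decomposes uniquely as the direct sum of simple ideals, one per connected component of its Dynkin diagram, so g ≅ B_3 ⊕ C_7 (dimension 21 + 105 = 126).

B_3 (so(7)) + C_7 (sp(14))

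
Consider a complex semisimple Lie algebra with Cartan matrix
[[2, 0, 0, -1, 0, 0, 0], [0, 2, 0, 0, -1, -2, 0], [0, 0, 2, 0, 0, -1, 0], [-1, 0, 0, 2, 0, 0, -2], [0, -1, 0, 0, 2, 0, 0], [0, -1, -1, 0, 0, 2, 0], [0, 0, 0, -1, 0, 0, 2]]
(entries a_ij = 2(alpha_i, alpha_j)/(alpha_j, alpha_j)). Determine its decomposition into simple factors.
The diagram associated to this matrix has two connected components: the simple roots {alpha_1, alpha_4, alpha_7} form a chain of 3 nodes with a double edge at one end; the terminal node there is the unique short simple root (B_3), and {alpha_2, alpha_3, alpha_5, alpha_6} form a chain of 4 nodes with a double edge between the middle two (F_4). A semisimple Lie algebra decomposes uniquely as the direct sum of simple ideals, one per connected component of its Dynkin diagram, so g ≅ B_3 ⊕ F_4 (dimension 21 + 52 = 73).

B_3 (so(7)) ⊕ F_4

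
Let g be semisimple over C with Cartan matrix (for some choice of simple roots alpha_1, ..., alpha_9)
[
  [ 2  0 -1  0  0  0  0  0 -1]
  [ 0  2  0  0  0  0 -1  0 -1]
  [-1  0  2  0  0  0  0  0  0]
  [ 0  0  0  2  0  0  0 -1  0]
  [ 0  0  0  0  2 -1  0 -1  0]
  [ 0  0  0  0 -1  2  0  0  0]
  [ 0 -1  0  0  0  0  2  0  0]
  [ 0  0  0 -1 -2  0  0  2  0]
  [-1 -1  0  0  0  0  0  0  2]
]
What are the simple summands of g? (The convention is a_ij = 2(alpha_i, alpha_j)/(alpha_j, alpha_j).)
The diagram associated to this matrix has two connected components: the simple roots {alpha_1, alpha_2, alpha_3, alpha_7, alpha_9} form a chain of 5 nodes with single edges (A_5), and {alpha_4, alpha_5, alpha_6, alpha_8} form a chain of 4 nodes with a double edge between the middle two (F_4). A semisimple Lie algebra decomposes uniquely as the direct sum of simple ideals, one per connected component of its Dynkin diagram, so g ≅ A_5 ⊕ F_4 (dimension 35 + 52 = 87).

A_5 (sl(6)) ⊕ F_4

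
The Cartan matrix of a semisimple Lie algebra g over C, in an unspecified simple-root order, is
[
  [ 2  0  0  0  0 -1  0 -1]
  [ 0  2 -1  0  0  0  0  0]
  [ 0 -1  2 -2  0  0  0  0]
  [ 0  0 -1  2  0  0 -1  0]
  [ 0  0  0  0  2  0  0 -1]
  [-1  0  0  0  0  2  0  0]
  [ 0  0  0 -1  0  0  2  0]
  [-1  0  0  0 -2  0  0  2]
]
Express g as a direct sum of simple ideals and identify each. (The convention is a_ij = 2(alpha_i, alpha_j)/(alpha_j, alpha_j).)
B4 ⊕ F4

The diagram associated to this matrix has two connected components: the simple roots {alpha_1, alpha_5, alpha_6, alpha_8} form a chain of 4 nodes with a double edge at one end; the terminal node there is the unique short simple root (B_4), and {alpha_2, alpha_3, alpha_4, alpha_7} form a chain of 4 nodes with a double edge between the middle two (F_4). A semisimple Lie algebra decomposes uniquely as the direct sum of simple ideals, one per connected component of its Dynkin diagram, so g ≅ B_4 ⊕ F_4 (dimension 36 + 52 = 88).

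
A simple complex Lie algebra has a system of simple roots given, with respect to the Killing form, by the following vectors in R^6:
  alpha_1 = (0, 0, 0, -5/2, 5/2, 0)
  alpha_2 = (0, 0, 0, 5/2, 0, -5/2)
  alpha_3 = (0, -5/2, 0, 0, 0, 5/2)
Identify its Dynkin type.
A_3

Compute the Cartan integers a_ij = 2(alpha_i, alpha_j)/(alpha_j, alpha_j); the resulting 3x3 Cartan matrix is
[[2, -1, 0], [-1, 2, -1], [0, -1, 2]].
All simple roots have the same length, so the diagram is simply laced. The associated Dynkin diagram is a chain of 3 nodes with single edges (A_3), so the type is A_3 (the algebra sl(4)).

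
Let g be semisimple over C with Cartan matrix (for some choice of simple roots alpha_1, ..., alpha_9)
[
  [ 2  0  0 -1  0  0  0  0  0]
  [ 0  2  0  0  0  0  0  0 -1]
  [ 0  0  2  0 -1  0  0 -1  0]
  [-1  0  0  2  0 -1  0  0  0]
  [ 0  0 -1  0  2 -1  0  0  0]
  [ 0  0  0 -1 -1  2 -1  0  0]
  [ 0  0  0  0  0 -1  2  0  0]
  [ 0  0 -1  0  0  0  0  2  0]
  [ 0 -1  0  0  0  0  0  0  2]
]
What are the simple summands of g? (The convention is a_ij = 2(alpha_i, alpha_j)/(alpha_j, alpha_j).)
A2 + E7

The diagram associated to this matrix has two connected components: the simple roots {alpha_2, alpha_9} form a chain of 2 nodes with single edges (A_2), and {alpha_1, alpha_3, alpha_4, alpha_5, alpha_6, alpha_7, alpha_8} form a chain of 6 nodes with one extra node attached to the third node from one end (E_7). A semisimple Lie algebra decomposes uniquely as the direct sum of simple ideals, one per connected component of its Dynkin diagram, so g ≅ A_2 ⊕ E_7 (dimension 8 + 133 = 141).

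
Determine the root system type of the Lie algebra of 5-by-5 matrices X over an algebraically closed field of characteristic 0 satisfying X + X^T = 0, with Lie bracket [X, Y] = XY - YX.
B_2

This is so(5) with 5 odd, which has dimension 5(5-1)/2 = 10 and rank (5-1)/2 = 2. In the classification of classical Lie algebras, the orthogonal algebra so(2n+1) in an odd number of variables has type B_n; here n = 2, so the Dynkin diagram is a chain of 2 nodes with a double edge at one end; the terminal node there is the unique short simple root (B_2). Hence the type is B_2.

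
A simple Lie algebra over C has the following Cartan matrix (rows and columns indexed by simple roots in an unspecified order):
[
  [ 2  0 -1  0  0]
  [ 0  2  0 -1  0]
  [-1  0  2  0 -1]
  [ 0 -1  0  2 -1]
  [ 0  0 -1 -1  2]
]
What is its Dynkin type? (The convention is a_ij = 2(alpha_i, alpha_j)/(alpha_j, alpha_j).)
A_5 (sl(6))

The matrix has rank 5 with 2's on the diagonal. Reading the off-diagonal entries as Dynkin edges (a single edge where a_ij = a_ji = -1; a double or triple edge where a_ij * a_ji = 2 or 3), the diagram is a chain of 5 nodes with single edges (A_5). One simple-root ordering that puts it in standard form is (alpha_2, alpha_4, alpha_5, alpha_3, alpha_1). So the algebra is type A_5, i.e. sl(6).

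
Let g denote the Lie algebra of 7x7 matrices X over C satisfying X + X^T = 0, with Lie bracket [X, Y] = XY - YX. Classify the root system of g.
B_3

This is so(7) with 7 odd, which has dimension 7(7-1)/2 = 21 and rank (7-1)/2 = 3. In the classification of classical Lie algebras, the orthogonal algebra so(2n+1) in an odd number of variables has type B_n; here n = 3, so the Dynkin diagram is a chain of 3 nodes with a double edge at one end; the terminal node there is the unique short simple root (B_3). Hence the type is B_3.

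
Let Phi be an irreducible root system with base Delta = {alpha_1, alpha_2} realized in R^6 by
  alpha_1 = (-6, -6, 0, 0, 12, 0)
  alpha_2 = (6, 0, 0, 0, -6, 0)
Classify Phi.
Compute the Cartan integers a_ij = 2(alpha_i, alpha_j)/(alpha_j, alpha_j); the resulting 2x2 Cartan matrix is
[[2, -3], [-1, 2]].
The roots have two lengths (squared-length ratio 3:1); the short ones are alpha_{2}. The associated Dynkin diagram is two nodes joined by a triple edge (G_2), so the type is G_2.

G2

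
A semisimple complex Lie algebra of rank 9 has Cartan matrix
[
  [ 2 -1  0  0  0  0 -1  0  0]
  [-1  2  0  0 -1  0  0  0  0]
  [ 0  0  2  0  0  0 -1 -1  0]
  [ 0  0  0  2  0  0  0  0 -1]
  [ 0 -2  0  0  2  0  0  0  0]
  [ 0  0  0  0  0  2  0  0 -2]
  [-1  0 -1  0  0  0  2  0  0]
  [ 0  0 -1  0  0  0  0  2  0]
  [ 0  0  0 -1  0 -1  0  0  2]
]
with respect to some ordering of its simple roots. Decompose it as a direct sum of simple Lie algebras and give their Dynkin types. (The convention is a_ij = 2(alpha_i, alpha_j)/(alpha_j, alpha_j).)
The diagram associated to this matrix has two connected components: the simple roots {alpha_4, alpha_6, alpha_9} form a chain of 3 nodes with a double edge at one end; the terminal node there is the unique long simple root (C_3), and {alpha_1, alpha_2, alpha_3, alpha_5, alpha_7, alpha_8} form a chain of 6 nodes with a double edge at one end; the terminal node there is the unique long simple root (C_6). A semisimple Lie algebra decomposes uniquely as the direct sum of simple ideals, one per connected component of its Dynkin diagram, so g ≅ C_3 ⊕ C_6 (dimension 21 + 78 = 99).

C3 ⊕ C6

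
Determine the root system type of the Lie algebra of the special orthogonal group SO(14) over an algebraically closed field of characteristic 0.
D_7

This is so(14) with 14 even, which has dimension 14(14-1)/2 = 91 and rank 14/2 = 7. In the classification of classical Lie algebras, the orthogonal algebra so(2n) in an even number of variables has type D_n; here n = 7, so the Dynkin diagram is a chain of 5 nodes with a fork of two nodes at one end (D_7). Hence the type is D_7.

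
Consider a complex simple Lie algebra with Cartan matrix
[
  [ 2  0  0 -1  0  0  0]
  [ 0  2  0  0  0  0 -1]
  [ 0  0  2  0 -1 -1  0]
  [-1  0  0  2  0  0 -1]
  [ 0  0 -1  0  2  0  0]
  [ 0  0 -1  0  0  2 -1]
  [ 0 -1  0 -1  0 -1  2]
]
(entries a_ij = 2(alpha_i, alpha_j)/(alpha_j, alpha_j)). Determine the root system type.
E7

The matrix has rank 7 with 2's on the diagonal. Reading the off-diagonal entries as Dynkin edges (a single edge where a_ij = a_ji = -1; a double or triple edge where a_ij * a_ji = 2 or 3), the diagram is a chain of 6 nodes with one extra node attached to the third node from one end (E_7). One simple-root ordering that puts it in standard form is (alpha_1, alpha_2, alpha_4, alpha_7, alpha_6, alpha_3, alpha_5). So the algebra is type E_7.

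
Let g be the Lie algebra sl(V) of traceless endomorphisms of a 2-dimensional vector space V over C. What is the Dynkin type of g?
This is sl(2), which has dimension 2^2 - 1 = 3 and rank 2 - 1 = 1 (a Cartan subalgebra is the diagonal traceless matrices). In the classification of classical Lie algebras, the special linear algebra sl(n+1) has type A_n; here n = 1, so the Dynkin diagram is a chain of 1 nodes with single edges (A_1). Hence the type is A_1.

A_1 (sl(2))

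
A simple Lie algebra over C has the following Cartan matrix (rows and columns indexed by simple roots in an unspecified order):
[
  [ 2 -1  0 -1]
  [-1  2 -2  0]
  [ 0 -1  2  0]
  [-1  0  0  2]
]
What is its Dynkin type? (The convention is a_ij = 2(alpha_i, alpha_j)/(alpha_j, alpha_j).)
type B_4

The matrix has rank 4 with 2's on the diagonal. Reading the off-diagonal entries as Dynkin edges (a single edge where a_ij = a_ji = -1; a double or triple edge where a_ij * a_ji = 2 or 3), the diagram is a chain of 4 nodes with a double edge at one end; the terminal node there is the unique short simple root (B_4). One simple-root ordering that puts it in standard form is (alpha_4, alpha_1, alpha_2, alpha_3). So the algebra is type B_4, i.e. so(9).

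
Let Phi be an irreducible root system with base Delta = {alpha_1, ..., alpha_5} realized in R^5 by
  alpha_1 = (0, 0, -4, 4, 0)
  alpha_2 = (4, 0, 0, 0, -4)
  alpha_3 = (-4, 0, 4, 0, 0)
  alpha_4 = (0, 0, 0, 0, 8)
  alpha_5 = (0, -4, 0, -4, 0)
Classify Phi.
Compute the Cartan integers a_ij = 2(alpha_i, alpha_j)/(alpha_j, alpha_j); the resulting 5x5 Cartan matrix is
[[2, 0, -1, 0, -1], [0, 2, -1, -1, 0], [-1, -1, 2, 0, 0], [0, -2, 0, 2, 0], [-1, 0, 0, 0, 2]].
The roots have two lengths (squared-length ratio 2:1); the short ones are alpha_{1,2,3,5}. The associated Dynkin diagram is a chain of 5 nodes with a double edge at one end; the terminal node there is the unique long simple root (C_5), so the type is C_5 (the algebra sp(10)).

C_5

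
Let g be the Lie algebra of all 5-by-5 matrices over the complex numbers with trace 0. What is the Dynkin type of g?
A4

This is sl(5), which has dimension 5^2 - 1 = 24 and rank 5 - 1 = 4 (a Cartan subalgebra is the diagonal traceless matrices). In the classification of classical Lie algebras, the special linear algebra sl(n+1) has type A_n; here n = 4, so the Dynkin diagram is a chain of 4 nodes with single edges (A_4). Hence the type is A_4.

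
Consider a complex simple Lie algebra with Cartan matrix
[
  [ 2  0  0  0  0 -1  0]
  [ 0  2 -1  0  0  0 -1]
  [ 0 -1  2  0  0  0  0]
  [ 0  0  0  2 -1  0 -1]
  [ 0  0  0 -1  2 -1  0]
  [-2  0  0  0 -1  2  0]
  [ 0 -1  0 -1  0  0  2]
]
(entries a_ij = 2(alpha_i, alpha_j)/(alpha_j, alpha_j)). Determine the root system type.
type B_7

The matrix has rank 7 with 2's on the diagonal. Reading the off-diagonal entries as Dynkin edges (a single edge where a_ij = a_ji = -1; a double or triple edge where a_ij * a_ji = 2 or 3), the diagram is a chain of 7 nodes with a double edge at one end; the terminal node there is the unique short simple root (B_7). One simple-root ordering that puts it in standard form is (alpha_3, alpha_2, alpha_7, alpha_4, alpha_5, alpha_6, alpha_1). So the algebra is type B_7, i.e. so(15).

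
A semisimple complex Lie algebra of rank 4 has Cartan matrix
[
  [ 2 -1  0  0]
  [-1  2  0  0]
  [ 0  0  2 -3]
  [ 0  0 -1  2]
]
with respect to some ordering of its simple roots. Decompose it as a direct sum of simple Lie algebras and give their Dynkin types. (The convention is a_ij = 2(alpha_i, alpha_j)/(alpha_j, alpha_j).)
The diagram associated to this matrix has two connected components: the simple roots {alpha_1, alpha_2} form a chain of 2 nodes with single edges (A_2), and {alpha_3, alpha_4} form two nodes joined by a triple edge (G_2). A semisimple Lie algebra decomposes uniquely as the direct sum of simple ideals, one per connected component of its Dynkin diagram, so g ≅ A_2 ⊕ G_2 (dimension 8 + 14 = 22).

type A_2 + type G_2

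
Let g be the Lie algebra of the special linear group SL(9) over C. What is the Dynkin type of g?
A8

This is sl(9), which has dimension 9^2 - 1 = 80 and rank 9 - 1 = 8 (a Cartan subalgebra is the diagonal traceless matrices). In the classification of classical Lie algebras, the special linear algebra sl(n+1) has type A_n; here n = 8, so the Dynkin diagram is a chain of 8 nodes with single edges (A_8). Hence the type is A_8.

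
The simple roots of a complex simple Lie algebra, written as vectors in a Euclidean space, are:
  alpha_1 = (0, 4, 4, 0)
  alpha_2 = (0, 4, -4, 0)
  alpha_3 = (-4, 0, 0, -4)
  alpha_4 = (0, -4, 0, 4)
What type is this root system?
type D_4

Compute the Cartan integers a_ij = 2(alpha_i, alpha_j)/(alpha_j, alpha_j); the resulting 4x4 Cartan matrix is
[[2, 0, 0, -1], [0, 2, 0, -1], [0, 0, 2, -1], [-1, -1, -1, 2]].
All simple roots have the same length, so the diagram is simply laced. The associated Dynkin diagram is a chain of 2 nodes with a fork of two nodes at one end (D_4), so the type is D_4 (the algebra so(8)).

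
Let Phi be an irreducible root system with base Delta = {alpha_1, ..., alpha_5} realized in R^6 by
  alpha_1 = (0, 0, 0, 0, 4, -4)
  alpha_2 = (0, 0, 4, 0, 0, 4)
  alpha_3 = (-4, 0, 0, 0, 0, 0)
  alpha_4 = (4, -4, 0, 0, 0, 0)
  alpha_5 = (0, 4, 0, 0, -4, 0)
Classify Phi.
B_5

Compute the Cartan integers a_ij = 2(alpha_i, alpha_j)/(alpha_j, alpha_j); the resulting 5x5 Cartan matrix is
[[2, -1, 0, 0, -1], [-1, 2, 0, 0, 0], [0, 0, 2, -1, 0], [0, 0, -2, 2, -1], [-1, 0, 0, -1, 2]].
The roots have two lengths (squared-length ratio 2:1); the short ones are alpha_{3}. The associated Dynkin diagram is a chain of 5 nodes with a double edge at one end; the terminal node there is the unique short simple root (B_5), so the type is B_5 (the algebra so(11)).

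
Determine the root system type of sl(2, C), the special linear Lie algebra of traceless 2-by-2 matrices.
A_1 (sl(2))

This is sl(2), which has dimension 2^2 - 1 = 3 and rank 2 - 1 = 1 (a Cartan subalgebra is the diagonal traceless matrices). In the classification of classical Lie algebras, the special linear algebra sl(n+1) has type A_n; here n = 1, so the Dynkin diagram is a chain of 1 nodes with single edges (A_1). Hence the type is A_1.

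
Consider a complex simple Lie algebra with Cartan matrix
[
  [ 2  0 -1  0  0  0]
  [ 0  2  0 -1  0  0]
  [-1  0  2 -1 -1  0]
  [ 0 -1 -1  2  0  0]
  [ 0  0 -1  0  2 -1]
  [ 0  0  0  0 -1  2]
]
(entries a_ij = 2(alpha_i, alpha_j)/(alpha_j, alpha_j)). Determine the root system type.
E_6

The matrix has rank 6 with 2's on the diagonal. Reading the off-diagonal entries as Dynkin edges (a single edge where a_ij = a_ji = -1; a double or triple edge where a_ij * a_ji = 2 or 3), the diagram is a chain of 5 nodes with one extra node attached to the third node from one end (E_6). One simple-root ordering that puts it in standard form is (alpha_2, alpha_1, alpha_4, alpha_3, alpha_5, alpha_6). So the algebra is type E_6.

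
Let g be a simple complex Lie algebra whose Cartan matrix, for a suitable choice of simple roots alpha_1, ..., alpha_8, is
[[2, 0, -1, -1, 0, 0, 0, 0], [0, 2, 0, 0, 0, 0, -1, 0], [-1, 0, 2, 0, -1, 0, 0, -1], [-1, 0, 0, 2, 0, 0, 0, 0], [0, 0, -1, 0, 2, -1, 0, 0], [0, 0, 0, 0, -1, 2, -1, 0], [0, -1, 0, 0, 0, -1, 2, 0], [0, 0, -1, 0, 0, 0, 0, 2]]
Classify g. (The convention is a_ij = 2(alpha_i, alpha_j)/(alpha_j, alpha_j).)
The matrix has rank 8 with 2's on the diagonal. Reading the off-diagonal entries as Dynkin edges (a single edge where a_ij = a_ji = -1; a double or triple edge where a_ij * a_ji = 2 or 3), the diagram is a chain of 7 nodes with one extra node attached to the third node from one end (E_8). One simple-root ordering that puts it in standard form is (alpha_4, alpha_8, alpha_1, alpha_3, alpha_5, alpha_6, alpha_7, alpha_2). So the algebra is type E_8.

type E_8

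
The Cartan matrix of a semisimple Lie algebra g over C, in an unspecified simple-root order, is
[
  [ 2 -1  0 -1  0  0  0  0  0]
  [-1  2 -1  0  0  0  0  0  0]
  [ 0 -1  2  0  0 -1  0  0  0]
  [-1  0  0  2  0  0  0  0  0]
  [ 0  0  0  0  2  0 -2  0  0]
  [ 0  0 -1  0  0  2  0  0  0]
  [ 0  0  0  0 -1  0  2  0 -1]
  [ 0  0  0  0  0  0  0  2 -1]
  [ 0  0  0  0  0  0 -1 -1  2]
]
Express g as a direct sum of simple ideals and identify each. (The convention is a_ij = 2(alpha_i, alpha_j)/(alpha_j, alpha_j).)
The diagram associated to this matrix has two connected components: the simple roots {alpha_1, alpha_2, alpha_3, alpha_4, alpha_6} form a chain of 5 nodes with single edges (A_5), and {alpha_5, alpha_7, alpha_8, alpha_9} form a chain of 4 nodes with a double edge at one end; the terminal node there is the unique long simple root (C_4). A semisimple Lie algebra decomposes uniquely as the direct sum of simple ideals, one per connected component of its Dynkin diagram, so g ≅ A_5 ⊕ C_4 (dimension 35 + 36 = 71).

type A_5 ⊕ type C_4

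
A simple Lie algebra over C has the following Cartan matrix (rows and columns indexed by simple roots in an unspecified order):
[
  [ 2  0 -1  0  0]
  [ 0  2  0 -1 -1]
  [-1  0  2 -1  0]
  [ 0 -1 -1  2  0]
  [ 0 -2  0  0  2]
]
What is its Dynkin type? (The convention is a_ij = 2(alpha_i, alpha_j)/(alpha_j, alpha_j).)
The matrix has rank 5 with 2's on the diagonal. Reading the off-diagonal entries as Dynkin edges (a single edge where a_ij = a_ji = -1; a double or triple edge where a_ij * a_ji = 2 or 3), the diagram is a chain of 5 nodes with a double edge at one end; the terminal node there is the unique long simple root (C_5). One simple-root ordering that puts it in standard form is (alpha_1, alpha_3, alpha_4, alpha_2, alpha_5). So the algebra is type C_5, i.e. sp(10).

C_5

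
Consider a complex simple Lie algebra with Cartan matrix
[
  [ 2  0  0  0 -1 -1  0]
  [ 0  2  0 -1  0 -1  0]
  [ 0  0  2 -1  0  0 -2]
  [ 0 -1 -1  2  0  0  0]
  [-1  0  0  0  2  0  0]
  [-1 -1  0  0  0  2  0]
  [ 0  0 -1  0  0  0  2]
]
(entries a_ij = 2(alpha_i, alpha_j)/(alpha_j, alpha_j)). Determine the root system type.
B7

The matrix has rank 7 with 2's on the diagonal. Reading the off-diagonal entries as Dynkin edges (a single edge where a_ij = a_ji = -1; a double or triple edge where a_ij * a_ji = 2 or 3), the diagram is a chain of 7 nodes with a double edge at one end; the terminal node there is the unique short simple root (B_7). One simple-root ordering that puts it in standard form is (alpha_5, alpha_1, alpha_6, alpha_2, alpha_4, alpha_3, alpha_7). So the algebra is type B_7, i.e. so(15).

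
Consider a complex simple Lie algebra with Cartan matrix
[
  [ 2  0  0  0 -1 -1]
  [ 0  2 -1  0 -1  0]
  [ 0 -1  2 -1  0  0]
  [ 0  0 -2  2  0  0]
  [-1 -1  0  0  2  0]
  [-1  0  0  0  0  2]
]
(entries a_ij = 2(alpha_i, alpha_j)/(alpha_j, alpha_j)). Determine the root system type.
C_6

The matrix has rank 6 with 2's on the diagonal. Reading the off-diagonal entries as Dynkin edges (a single edge where a_ij = a_ji = -1; a double or triple edge where a_ij * a_ji = 2 or 3), the diagram is a chain of 6 nodes with a double edge at one end; the terminal node there is the unique long simple root (C_6). One simple-root ordering that puts it in standard form is (alpha_6, alpha_1, alpha_5, alpha_2, alpha_3, alpha_4). So the algebra is type C_6, i.e. sp(12).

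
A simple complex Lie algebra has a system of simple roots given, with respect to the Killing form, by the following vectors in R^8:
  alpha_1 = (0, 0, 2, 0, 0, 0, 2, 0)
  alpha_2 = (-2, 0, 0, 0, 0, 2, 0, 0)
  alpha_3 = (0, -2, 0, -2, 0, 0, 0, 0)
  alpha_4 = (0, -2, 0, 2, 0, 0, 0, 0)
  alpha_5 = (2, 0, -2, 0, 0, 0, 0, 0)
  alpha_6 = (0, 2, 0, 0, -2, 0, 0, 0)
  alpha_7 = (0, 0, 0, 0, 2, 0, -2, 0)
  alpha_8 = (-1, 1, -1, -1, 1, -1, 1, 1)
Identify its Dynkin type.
E_8

Compute the Cartan integers a_ij = 2(alpha_i, alpha_j)/(alpha_j, alpha_j); the resulting 8x8 Cartan matrix is
[[2, 0, 0, 0, -1, 0, -1, 0], [0, 2, 0, 0, -1, 0, 0, 0], [0, 0, 2, 0, 0, -1, 0, 0], [0, 0, 0, 2, 0, -1, 0, -1], [-1, -1, 0, 0, 2, 0, 0, 0], [0, 0, -1, -1, 0, 2, -1, 0], [-1, 0, 0, 0, 0, -1, 2, 0], [0, 0, 0, -1, 0, 0, 0, 2]].
All simple roots have the same length, so the diagram is simply laced. The associated Dynkin diagram is a chain of 7 nodes with one extra node attached to the third node from one end (E_8), so the type is E_8.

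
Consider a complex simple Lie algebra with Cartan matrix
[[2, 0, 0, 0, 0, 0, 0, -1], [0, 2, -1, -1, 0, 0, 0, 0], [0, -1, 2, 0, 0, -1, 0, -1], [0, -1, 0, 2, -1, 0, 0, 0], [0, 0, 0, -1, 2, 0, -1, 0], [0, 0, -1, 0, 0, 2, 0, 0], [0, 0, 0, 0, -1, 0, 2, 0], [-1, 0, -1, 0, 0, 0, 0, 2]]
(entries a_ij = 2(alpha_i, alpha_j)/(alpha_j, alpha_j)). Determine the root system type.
The matrix has rank 8 with 2's on the diagonal. Reading the off-diagonal entries as Dynkin edges (a single edge where a_ij = a_ji = -1; a double or triple edge where a_ij * a_ji = 2 or 3), the diagram is a chain of 7 nodes with one extra node attached to the third node from one end (E_8). One simple-root ordering that puts it in standard form is (alpha_1, alpha_6, alpha_8, alpha_3, alpha_2, alpha_4, alpha_5, alpha_7). So the algebra is type E_8.

type E_8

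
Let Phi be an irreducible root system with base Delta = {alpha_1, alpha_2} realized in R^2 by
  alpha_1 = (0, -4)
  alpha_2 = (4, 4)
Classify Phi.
Compute the Cartan integers a_ij = 2(alpha_i, alpha_j)/(alpha_j, alpha_j); the resulting 2x2 Cartan matrix is
[[2, -1], [-2, 2]].
The roots have two lengths (squared-length ratio 2:1); the short ones are alpha_{1}. The associated Dynkin diagram is a chain of 2 nodes with a double edge at one end; the terminal node there is the unique short simple root (B_2), so the type is B_2 (the algebra so(5)).

B2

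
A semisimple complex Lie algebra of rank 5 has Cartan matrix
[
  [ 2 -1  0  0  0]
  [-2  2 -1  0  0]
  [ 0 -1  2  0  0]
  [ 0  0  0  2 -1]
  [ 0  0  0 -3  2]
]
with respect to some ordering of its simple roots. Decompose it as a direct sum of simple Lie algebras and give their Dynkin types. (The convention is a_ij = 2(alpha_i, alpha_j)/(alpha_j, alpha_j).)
B_3 (so(7)) ⊕ G_2

The diagram associated to this matrix has two connected components: the simple roots {alpha_1, alpha_2, alpha_3} form a chain of 3 nodes with a double edge at one end; the terminal node there is the unique short simple root (B_3), and {alpha_4, alpha_5} form two nodes joined by a triple edge (G_2). A semisimple Lie algebra decomposes uniquely as the direct sum of simple ideals, one per connected component of its Dynkin diagram, so g ≅ B_3 ⊕ G_2 (dimension 21 + 14 = 35).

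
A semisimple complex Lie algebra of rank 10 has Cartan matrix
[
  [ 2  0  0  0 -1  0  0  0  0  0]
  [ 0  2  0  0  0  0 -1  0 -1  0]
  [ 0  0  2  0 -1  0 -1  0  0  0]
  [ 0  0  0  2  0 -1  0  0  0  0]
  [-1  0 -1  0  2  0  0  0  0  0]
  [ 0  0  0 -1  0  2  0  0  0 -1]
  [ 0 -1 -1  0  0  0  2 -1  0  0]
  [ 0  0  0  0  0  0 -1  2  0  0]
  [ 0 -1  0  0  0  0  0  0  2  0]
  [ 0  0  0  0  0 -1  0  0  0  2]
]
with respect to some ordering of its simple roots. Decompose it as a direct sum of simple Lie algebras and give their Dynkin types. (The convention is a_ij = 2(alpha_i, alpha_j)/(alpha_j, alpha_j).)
The diagram associated to this matrix has two connected components: the simple roots {alpha_4, alpha_6, alpha_10} form a chain of 3 nodes with single edges (A_3), and {alpha_1, alpha_2, alpha_3, alpha_5, alpha_7, alpha_8, alpha_9} form a chain of 6 nodes with one extra node attached to the third node from one end (E_7). A semisimple Lie algebra decomposes uniquely as the direct sum of simple ideals, one per connected component of its Dynkin diagram, so g ≅ A_3 ⊕ E_7 (dimension 15 + 133 = 148).

A3 ⊕ E7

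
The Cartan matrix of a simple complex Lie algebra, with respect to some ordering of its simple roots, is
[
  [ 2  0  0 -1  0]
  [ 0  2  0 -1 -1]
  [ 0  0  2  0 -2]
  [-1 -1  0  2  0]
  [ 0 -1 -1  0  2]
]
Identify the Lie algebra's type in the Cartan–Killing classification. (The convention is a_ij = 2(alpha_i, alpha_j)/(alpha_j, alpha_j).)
type C_5

The matrix has rank 5 with 2's on the diagonal. Reading the off-diagonal entries as Dynkin edges (a single edge where a_ij = a_ji = -1; a double or triple edge where a_ij * a_ji = 2 or 3), the diagram is a chain of 5 nodes with a double edge at one end; the terminal node there is the unique long simple root (C_5). One simple-root ordering that puts it in standard form is (alpha_1, alpha_4, alpha_2, alpha_5, alpha_3). So the algebra is type C_5, i.e. sp(10).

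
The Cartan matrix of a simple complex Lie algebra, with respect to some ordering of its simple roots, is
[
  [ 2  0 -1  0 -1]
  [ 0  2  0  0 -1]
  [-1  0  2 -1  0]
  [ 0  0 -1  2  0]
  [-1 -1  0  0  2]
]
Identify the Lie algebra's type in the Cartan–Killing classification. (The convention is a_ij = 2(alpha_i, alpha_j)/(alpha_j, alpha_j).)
A5

The matrix has rank 5 with 2's on the diagonal. Reading the off-diagonal entries as Dynkin edges (a single edge where a_ij = a_ji = -1; a double or triple edge where a_ij * a_ji = 2 or 3), the diagram is a chain of 5 nodes with single edges (A_5). One simple-root ordering that puts it in standard form is (alpha_2, alpha_5, alpha_1, alpha_3, alpha_4). So the algebra is type A_5, i.e. sl(6).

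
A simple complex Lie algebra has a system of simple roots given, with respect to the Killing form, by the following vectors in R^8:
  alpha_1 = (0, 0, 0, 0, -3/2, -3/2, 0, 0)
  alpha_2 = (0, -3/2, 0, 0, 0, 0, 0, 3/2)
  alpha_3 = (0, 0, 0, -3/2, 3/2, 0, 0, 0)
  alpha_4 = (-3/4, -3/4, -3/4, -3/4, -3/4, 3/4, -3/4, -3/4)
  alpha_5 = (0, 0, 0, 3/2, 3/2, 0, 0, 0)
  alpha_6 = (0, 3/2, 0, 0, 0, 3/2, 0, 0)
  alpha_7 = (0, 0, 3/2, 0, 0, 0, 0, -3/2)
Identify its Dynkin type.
E_7

Compute the Cartan integers a_ij = 2(alpha_i, alpha_j)/(alpha_j, alpha_j); the resulting 7x7 Cartan matrix is
[[2, 0, -1, 0, -1, -1, 0], [0, 2, 0, 0, 0, -1, -1], [-1, 0, 2, 0, 0, 0, 0], [0, 0, 0, 2, -1, 0, 0], [-1, 0, 0, -1, 2, 0, 0], [-1, -1, 0, 0, 0, 2, 0], [0, -1, 0, 0, 0, 0, 2]].
All simple roots have the same length, so the diagram is simply laced. The associated Dynkin diagram is a chain of 6 nodes with one extra node attached to the third node from one end (E_7), so the type is E_7.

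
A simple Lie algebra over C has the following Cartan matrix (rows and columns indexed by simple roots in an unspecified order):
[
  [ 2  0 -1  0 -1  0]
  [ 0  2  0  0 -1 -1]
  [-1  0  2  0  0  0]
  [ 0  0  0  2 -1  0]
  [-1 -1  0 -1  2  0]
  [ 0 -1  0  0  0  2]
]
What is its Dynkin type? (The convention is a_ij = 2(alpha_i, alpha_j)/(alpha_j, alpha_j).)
E_6

The matrix has rank 6 with 2's on the diagonal. Reading the off-diagonal entries as Dynkin edges (a single edge where a_ij = a_ji = -1; a double or triple edge where a_ij * a_ji = 2 or 3), the diagram is a chain of 5 nodes with one extra node attached to the third node from one end (E_6). One simple-root ordering that puts it in standard form is (alpha_6, alpha_4, alpha_2, alpha_5, alpha_1, alpha_3). So the algebra is type E_6.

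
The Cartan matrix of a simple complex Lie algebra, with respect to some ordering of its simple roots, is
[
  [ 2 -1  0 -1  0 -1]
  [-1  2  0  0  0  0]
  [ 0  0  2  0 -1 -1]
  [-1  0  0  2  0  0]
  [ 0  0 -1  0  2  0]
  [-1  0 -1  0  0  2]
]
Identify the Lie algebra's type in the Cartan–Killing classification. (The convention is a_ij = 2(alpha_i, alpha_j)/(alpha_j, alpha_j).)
D_6

The matrix has rank 6 with 2's on the diagonal. Reading the off-diagonal entries as Dynkin edges (a single edge where a_ij = a_ji = -1; a double or triple edge where a_ij * a_ji = 2 or 3), the diagram is a chain of 4 nodes with a fork of two nodes at one end (D_6). One simple-root ordering that puts it in standard form is (alpha_5, alpha_3, alpha_6, alpha_1, alpha_2, alpha_4). So the algebra is type D_6, i.e. so(12).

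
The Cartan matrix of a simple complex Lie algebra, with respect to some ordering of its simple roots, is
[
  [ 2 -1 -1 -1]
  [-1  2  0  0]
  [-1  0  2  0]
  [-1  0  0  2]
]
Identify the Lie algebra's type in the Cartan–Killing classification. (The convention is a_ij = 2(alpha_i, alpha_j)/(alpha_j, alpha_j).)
The matrix has rank 4 with 2's on the diagonal. Reading the off-diagonal entries as Dynkin edges (a single edge where a_ij = a_ji = -1; a double or triple edge where a_ij * a_ji = 2 or 3), the diagram is a chain of 2 nodes with a fork of two nodes at one end (D_4). One simple-root ordering that puts it in standard form is (alpha_4, alpha_1, alpha_3, alpha_2). So the algebra is type D_4, i.e. so(8).

D_4 (so(8))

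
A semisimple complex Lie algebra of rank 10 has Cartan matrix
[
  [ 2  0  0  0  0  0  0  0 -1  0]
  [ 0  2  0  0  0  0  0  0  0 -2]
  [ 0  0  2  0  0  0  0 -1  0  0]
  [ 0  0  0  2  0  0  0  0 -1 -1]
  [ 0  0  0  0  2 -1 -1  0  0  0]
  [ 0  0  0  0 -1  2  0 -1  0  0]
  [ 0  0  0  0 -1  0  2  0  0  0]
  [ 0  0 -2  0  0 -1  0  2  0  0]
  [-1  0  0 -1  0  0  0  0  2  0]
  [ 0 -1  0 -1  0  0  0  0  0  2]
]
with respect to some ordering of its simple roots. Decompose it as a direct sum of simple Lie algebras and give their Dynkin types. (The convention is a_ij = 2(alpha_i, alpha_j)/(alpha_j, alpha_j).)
B_5 ⊕ C_5

The diagram associated to this matrix has two connected components: the simple roots {alpha_3, alpha_5, alpha_6, alpha_7, alpha_8} form a chain of 5 nodes with a double edge at one end; the terminal node there is the unique short simple root (B_5), and {alpha_1, alpha_2, alpha_4, alpha_9, alpha_10} form a chain of 5 nodes with a double edge at one end; the terminal node there is the unique long simple root (C_5). A semisimple Lie algebra decomposes uniquely as the direct sum of simple ideals, one per connected component of its Dynkin diagram, so g ≅ B_5 ⊕ C_5 (dimension 55 + 55 = 110).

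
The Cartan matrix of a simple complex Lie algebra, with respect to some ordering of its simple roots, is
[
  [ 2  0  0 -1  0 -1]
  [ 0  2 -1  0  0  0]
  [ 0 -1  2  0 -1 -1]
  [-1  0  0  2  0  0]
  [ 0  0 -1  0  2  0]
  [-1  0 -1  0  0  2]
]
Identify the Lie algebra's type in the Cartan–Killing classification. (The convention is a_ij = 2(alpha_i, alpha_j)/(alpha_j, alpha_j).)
type D_6

The matrix has rank 6 with 2's on the diagonal. Reading the off-diagonal entries as Dynkin edges (a single edge where a_ij = a_ji = -1; a double or triple edge where a_ij * a_ji = 2 or 3), the diagram is a chain of 4 nodes with a fork of two nodes at one end (D_6). One simple-root ordering that puts it in standard form is (alpha_4, alpha_1, alpha_6, alpha_3, alpha_2, alpha_5). So the algebra is type D_6, i.e. so(12).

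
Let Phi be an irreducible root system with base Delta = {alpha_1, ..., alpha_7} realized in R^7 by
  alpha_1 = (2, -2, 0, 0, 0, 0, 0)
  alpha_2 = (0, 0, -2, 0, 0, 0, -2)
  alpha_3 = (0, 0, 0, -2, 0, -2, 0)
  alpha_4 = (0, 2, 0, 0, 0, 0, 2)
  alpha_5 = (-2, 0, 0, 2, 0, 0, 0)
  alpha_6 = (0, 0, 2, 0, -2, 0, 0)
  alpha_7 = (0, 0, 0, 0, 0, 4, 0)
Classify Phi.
C_7 (sp(14))

Compute the Cartan integers a_ij = 2(alpha_i, alpha_j)/(alpha_j, alpha_j); the resulting 7x7 Cartan matrix is
[[2, 0, 0, -1, -1, 0, 0], [0, 2, 0, -1, 0, -1, 0], [0, 0, 2, 0, -1, 0, -1], [-1, -1, 0, 2, 0, 0, 0], [-1, 0, -1, 0, 2, 0, 0], [0, -1, 0, 0, 0, 2, 0], [0, 0, -2, 0, 0, 0, 2]].
The roots have two lengths (squared-length ratio 2:1); the short ones are alpha_{1,2,3,4,5,6}. The associated Dynkin diagram is a chain of 7 nodes with a double edge at one end; the terminal node there is the unique long simple root (C_7), so the type is C_7 (the algebra sp(14)).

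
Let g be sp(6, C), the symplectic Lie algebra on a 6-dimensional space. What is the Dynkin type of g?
type C_3

This is sp(6), which has dimension 6(6+1)/2 = 21 and rank 6/2 = 3. In the classification of classical Lie algebras, the symplectic algebra sp(2n) has type C_n; here n = 3, so the Dynkin diagram is a chain of 3 nodes with a double edge at one end; the terminal node there is the unique long simple root (C_3). Hence the type is C_3.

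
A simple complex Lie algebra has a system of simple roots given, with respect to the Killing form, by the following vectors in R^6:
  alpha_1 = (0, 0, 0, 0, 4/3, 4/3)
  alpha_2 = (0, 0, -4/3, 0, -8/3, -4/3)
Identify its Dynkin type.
Compute the Cartan integers a_ij = 2(alpha_i, alpha_j)/(alpha_j, alpha_j); the resulting 2x2 Cartan matrix is
[[2, -1], [-3, 2]].
The roots have two lengths (squared-length ratio 3:1); the short ones are alpha_{1}. The associated Dynkin diagram is two nodes joined by a triple edge (G_2), so the type is G_2.

G_2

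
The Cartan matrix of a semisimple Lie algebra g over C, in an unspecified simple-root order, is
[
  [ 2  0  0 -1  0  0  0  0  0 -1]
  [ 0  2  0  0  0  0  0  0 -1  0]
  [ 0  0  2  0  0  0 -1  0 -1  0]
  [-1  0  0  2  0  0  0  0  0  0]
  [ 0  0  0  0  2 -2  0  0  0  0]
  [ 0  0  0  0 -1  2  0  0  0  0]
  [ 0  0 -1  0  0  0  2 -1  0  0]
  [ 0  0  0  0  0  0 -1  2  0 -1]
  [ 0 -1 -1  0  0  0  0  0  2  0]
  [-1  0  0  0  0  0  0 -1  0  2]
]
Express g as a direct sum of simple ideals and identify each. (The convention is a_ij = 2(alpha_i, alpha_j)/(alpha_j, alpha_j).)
The diagram associated to this matrix has two connected components: the simple roots {alpha_1, alpha_2, alpha_3, alpha_4, alpha_7, alpha_8, alpha_9, alpha_10} form a chain of 8 nodes with single edges (A_8), and {alpha_5, alpha_6} form a chain of 2 nodes with a double edge at one end; the terminal node there is the unique short simple root (B_2). A semisimple Lie algebra decomposes uniquely as the direct sum of simple ideals, one per connected component of its Dynkin diagram, so g ≅ A_8 ⊕ B_2 (dimension 80 + 10 = 90).

A8 ⊕ B2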